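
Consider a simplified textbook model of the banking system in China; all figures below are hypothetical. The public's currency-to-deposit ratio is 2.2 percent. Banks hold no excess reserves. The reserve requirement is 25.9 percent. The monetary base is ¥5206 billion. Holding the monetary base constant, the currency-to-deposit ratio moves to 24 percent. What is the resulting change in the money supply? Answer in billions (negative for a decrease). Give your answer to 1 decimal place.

-5997.5 billion

Initially m₁ = (1 + 0.022) / (0.259 + 0.022) ≈ 3.637011, so M₁ = 3.637011 × 5206 ≈ 18934.2793 billion.
After the change m₂ = (1 + 0.24) / (0.259 + 0.24) ≈ 2.484970, so M₂ = 2.484970 × 5206 ≈ 12936.7538 billion.
ΔM = M₂ − M₁ = 12936.7538 − 18934.2793 = -5997.5255 billion.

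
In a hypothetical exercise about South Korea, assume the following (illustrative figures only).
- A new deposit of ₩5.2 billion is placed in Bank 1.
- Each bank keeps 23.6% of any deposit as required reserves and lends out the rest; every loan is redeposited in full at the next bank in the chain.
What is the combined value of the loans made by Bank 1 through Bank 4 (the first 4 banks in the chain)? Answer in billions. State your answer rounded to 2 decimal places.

₩11.10 billion

Bank i lends (1 − rr)^i of the original deposit: Bank 1 lends 5.2·0.7640 = 3.9728, Bank 2 lends 5.2·0.7640² ≈ 3.0352, and so on.
Summing a geometric series: total = 5.2·[0.7640·(1 − 0.7640^4) / (1 − 0.7640)] ≈ 11.0986 billion.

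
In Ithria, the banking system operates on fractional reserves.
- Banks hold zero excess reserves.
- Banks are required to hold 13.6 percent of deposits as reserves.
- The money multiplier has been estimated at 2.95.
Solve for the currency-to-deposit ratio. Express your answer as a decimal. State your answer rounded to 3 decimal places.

0.307

Using m = 2.95. From m = (1 + c)/(c + rr + e), rearranging gives 1 + c = m·(c + rr + e), so c·(1 − m) = m·(rr + e) − 1.
Hence c = [m·(rr + e) − 1]/(1 − m) = [2.95 × (0.136 + 0) − 1] / (1 − 2.95) ≈ 0.307077.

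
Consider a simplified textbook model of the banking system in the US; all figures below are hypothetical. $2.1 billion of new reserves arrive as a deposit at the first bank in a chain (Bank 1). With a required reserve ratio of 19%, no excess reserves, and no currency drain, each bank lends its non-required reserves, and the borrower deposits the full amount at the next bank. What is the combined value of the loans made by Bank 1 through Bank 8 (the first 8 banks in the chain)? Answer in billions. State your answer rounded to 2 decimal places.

Bank i lends (1 − rr)^i of the original deposit: Bank 1 lends 2.1·0.8100 = 1.7010, Bank 2 lends 2.1·0.8100² ≈ 1.3778, and so on.
Summing a geometric series: total = 2.1·[0.8100·(1 − 0.8100^8) / (1 − 0.8100)] ≈ 7.2937 billion.

$7.29 billion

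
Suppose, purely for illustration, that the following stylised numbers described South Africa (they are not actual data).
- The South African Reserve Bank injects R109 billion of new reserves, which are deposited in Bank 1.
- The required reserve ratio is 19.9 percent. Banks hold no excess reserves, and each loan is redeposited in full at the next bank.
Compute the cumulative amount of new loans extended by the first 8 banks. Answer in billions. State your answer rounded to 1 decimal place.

R364.4 billion

Bank i lends (1 − rr)^i of the original deposit: Bank 1 lends 109·0.8010 = 87.3090, Bank 2 lends 109·0.8010² ≈ 69.9345, and so on.
Summing a geometric series: total = 109·[0.8010·(1 − 0.8010^8) / (1 − 0.8010)] ≈ 364.3912 billion.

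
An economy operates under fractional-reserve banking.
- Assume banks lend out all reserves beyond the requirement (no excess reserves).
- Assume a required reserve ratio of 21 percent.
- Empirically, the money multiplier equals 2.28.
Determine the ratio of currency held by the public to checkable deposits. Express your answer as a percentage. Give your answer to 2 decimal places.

40.72%

Using m = 2.28. From m = (1 + c)/(c + rr + e), rearranging gives 1 + c = m·(c + rr + e), so c·(1 − m) = m·(rr + e) − 1.
Hence c = [m·(rr + e) − 1]/(1 − m) = [2.28 × (0.21 + 0) − 1] / (1 − 2.28) ≈ 0.407188.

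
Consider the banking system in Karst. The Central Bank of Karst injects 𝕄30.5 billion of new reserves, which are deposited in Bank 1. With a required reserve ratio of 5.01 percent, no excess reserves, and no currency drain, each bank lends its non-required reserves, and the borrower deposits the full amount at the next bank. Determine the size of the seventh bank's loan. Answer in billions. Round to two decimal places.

𝕄21.28 billion

Each bank lends a fraction (1 − rr) = 0.9499 of the deposit it receives, so Bank 7 receives 30.5·0.9499^6 and lends 30.5·0.9499^7 ≈ 21.2836 billion.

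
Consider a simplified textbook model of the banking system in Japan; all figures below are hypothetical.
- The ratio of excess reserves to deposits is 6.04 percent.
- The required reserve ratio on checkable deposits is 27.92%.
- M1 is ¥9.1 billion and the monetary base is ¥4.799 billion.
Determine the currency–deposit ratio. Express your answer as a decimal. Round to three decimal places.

0.397

Using m = M/MB = 9.1/4.799 ≈ 1.896228. From m = (1 + c)/(c + rr + e), rearranging gives 1 + c = m·(c + rr + e), so c·(1 − m) = m·(rr + e) − 1.
Hence c = [m·(rr + e) − 1]/(1 − m) = [1.896228 × (0.2792 + 0.0604) − 1] / (1 − 1.896228) ≈ 0.397266.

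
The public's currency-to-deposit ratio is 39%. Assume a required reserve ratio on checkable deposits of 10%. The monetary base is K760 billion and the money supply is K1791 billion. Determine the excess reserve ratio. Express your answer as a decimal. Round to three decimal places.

Using m = M/MB = 1791/760 ≈ 2.356579. Since m = (1 + c)/(c + rr + e), the denominator satisfies c + rr + e = (1 + c)/m = (1 + 0.39) / 2.356579 ≈ 0.589838.
With c = 0.39 and rr = 0.1, the excess reserve ratio is 0.589838 − 0.39 − 0.1 = 0.099838.

0.100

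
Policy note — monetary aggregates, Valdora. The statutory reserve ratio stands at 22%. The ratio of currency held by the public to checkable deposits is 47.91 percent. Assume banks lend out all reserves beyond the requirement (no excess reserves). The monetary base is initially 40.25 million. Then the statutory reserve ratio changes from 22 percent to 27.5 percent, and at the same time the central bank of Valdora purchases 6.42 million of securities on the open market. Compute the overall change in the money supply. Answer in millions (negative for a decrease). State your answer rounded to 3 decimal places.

6.381 million

Before: m₁ = (1 + 0.4791) / (0.22 + 0.4791) ≈ 2.115720, MB₁ = 40.25, so M₁ = 2.115720 × 40.25 ≈ 85.1577 million.
After: m₂ = (1 + 0.4791) / (0.275 + 0.4791) ≈ 1.961411, MB₂ = 40.25 + 6.42 = 46.67, so M₂ = 1.961411 × 46.67 ≈ 91.5391 million.
ΔM = M₂ − M₁ = 91.5391 − 85.1577 = 6.3814 million.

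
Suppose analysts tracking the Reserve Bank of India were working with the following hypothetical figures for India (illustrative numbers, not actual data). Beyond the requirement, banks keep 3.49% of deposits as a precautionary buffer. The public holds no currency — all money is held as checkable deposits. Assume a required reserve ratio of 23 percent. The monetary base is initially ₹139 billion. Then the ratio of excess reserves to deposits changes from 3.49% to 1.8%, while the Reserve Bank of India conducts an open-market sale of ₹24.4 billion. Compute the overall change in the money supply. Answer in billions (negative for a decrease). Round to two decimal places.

Before: m₁ = 1 / (0.23 + 0.0349) ≈ 3.775009, MB₁ = 139, so M₁ = 3.775009 × 139 ≈ 524.7263 billion.
After: m₂ = 1 / (0.23 + 0.018) ≈ 4.032258, MB₂ = 139 − 24.4 = 114.6, so M₂ = 4.032258 × 114.6 ≈ 462.0968 billion.
ΔM = M₂ − M₁ = 462.0968 − 524.7263 = -62.6295 billion.

-62.63 billion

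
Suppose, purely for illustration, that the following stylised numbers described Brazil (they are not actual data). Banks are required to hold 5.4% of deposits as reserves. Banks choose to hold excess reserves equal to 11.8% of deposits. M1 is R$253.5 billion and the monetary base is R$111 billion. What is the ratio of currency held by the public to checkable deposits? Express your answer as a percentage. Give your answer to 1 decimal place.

47.3%

Using m = M/MB = 253.5/111 ≈ 2.283784. From m = (1 + c)/(c + rr + e), rearranging gives 1 + c = m·(c + rr + e), so c·(1 − m) = m·(rr + e) − 1.
Hence c = [m·(rr + e) − 1]/(1 − m) = [2.283784 × (0.054 + 0.118) − 1] / (1 − 2.283784) ≈ 0.472968.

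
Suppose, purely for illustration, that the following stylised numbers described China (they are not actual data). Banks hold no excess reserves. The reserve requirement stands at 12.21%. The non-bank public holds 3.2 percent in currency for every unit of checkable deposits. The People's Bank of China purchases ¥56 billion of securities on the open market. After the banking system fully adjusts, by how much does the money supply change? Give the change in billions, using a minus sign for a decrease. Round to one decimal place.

The money multiplier is m = (1 + c) / (rr + c) = (1 + 0.032) / (0.1221 + 0.032) ≈ 6.6970.
The purchase adds 56 billion of base, so ΔM = m × ΔMB = 6.6970 × (+56) = 375.032 billion.

¥375.0 billion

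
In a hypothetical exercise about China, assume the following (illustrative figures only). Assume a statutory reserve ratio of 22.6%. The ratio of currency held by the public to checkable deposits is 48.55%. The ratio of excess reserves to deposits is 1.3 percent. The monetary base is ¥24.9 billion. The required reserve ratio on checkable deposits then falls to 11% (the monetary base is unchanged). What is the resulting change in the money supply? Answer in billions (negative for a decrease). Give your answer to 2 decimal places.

Initially m₁ = (1 + 0.4855) / (0.226 + 0.013 + 0.4855) ≈ 2.05038, so M₁ = 2.05038 × 24.9 ≈ 51.0545 billion.
After the change m₂ = (1 + 0.4855) / (0.11 + 0.013 + 0.4855) ≈ 2.44125, so M₂ = 2.44125 × 24.9 ≈ 60.7871 billion.
ΔM = M₂ − M₁ = 60.7871 − 51.0545 = 9.7326 billion.

¥9.73 billion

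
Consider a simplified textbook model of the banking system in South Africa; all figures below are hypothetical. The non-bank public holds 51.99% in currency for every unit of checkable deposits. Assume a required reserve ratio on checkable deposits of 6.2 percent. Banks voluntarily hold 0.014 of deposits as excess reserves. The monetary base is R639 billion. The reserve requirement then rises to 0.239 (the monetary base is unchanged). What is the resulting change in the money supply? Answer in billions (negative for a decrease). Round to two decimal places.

-373.24 billion

Initially m₁ = (1 + 0.5199) / (0.062 + 0.014 + 0.5199) ≈ 2.550596, so M₁ = 2.550596 × 639 ≈ 1629.8308 billion.
After the change m₂ = (1 + 0.5199) / (0.239 + 0.014 + 0.5199) ≈ 1.966490, so M₂ = 1.966490 × 639 ≈ 1256.5871 billion.
ΔM = M₂ − M₁ = 1256.5871 − 1629.8308 = -373.2437 billion.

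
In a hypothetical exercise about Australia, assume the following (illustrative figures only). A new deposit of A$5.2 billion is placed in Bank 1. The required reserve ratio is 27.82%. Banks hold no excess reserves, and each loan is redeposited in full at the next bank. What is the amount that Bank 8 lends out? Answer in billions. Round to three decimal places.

A$0.383 billion

Each bank lends a fraction (1 − rr) = 0.7218 of the deposit it receives, so Bank 8 receives 5.2·0.7218^7 and lends 5.2·0.7218^8 ≈ 0.3831 billion.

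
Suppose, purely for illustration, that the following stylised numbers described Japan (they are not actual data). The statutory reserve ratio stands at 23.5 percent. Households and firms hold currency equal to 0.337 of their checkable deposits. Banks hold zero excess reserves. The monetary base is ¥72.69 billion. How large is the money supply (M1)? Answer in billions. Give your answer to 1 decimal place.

¥169.9 billion

The money multiplier is m = (1 + c) / (rr + c) = (1 + 0.337) / (0.235 + 0.337) ≈ 2.3374.
So M = m × MB = 2.3374 × 72.69 ≈ 169.9056 billion.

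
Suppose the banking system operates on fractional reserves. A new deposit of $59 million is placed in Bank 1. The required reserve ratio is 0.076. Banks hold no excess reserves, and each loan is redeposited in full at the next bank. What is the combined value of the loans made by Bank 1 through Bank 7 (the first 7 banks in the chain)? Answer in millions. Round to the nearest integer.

Bank i lends (1 − rr)^i of the original deposit: Bank 1 lends 59·0.9240 = 54.5160, Bank 2 lends 59·0.9240² ≈ 50.3728, and so on.
Summing a geometric series: total = 59·[0.9240·(1 − 0.9240^7) / (1 − 0.9240)] ≈ 304.8251 million.

$305 million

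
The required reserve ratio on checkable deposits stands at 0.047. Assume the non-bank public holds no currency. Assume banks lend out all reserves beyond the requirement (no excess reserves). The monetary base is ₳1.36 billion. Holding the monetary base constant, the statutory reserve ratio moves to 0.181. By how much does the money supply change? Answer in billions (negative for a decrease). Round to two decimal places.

-21.42 billion

Initially m₁ = 1 / (0.047) ≈ 21.2766, so M₁ = 21.2766 × 1.36 ≈ 28.9362 billion.
After the change m₂ = 1 / (0.181) ≈ 5.5249, so M₂ = 5.5249 × 1.36 ≈ 7.5139 billion.
ΔM = M₂ − M₁ = 7.5139 − 28.9362 = -21.4223 billion.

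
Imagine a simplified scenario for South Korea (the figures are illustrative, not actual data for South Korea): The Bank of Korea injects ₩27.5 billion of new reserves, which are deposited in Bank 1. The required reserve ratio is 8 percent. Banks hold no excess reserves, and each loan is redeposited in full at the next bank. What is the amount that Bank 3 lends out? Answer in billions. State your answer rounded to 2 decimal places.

Each bank lends a fraction (1 − rr) = 0.9200 of the deposit it receives, so Bank 3 receives 27.5·0.9200^2 and lends 27.5·0.9200^3 ≈ 21.4139 billion.

₩21.41 billion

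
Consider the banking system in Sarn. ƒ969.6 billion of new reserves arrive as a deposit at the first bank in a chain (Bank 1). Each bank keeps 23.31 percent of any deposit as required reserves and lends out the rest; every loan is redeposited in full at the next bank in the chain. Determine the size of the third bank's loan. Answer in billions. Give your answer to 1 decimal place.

ƒ437.3 billion

Each bank lends a fraction (1 − rr) = 0.7669 of the deposit it receives, so Bank 3 receives 969.6·0.7669^2 and lends 969.6·0.7669^3 ≈ 437.3295 billion.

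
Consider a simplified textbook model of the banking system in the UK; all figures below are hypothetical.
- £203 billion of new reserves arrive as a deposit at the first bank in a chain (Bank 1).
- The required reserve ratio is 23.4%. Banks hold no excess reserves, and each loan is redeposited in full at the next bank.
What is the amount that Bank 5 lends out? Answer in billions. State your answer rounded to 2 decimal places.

£53.54 billion

Each bank lends a fraction (1 − rr) = 0.7660 of the deposit it receives, so Bank 5 receives 203·0.7660^4 and lends 203·0.7660^5 ≈ 53.5353 billion.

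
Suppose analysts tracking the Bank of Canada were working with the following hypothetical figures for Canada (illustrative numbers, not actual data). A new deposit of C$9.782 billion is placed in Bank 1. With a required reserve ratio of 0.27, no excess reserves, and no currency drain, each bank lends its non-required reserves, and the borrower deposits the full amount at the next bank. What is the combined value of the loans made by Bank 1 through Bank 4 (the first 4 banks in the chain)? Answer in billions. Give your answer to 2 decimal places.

C$18.94 billion

Bank i lends (1 − rr)^i of the original deposit: Bank 1 lends 9.782·0.7300 ≈ 7.1409, Bank 2 lends 9.782·0.7300² ≈ 5.2128, and so on.
Summing a geometric series: total = 9.782·[0.7300·(1 − 0.7300^4) / (1 − 0.7300)] ≈ 18.9370 billion.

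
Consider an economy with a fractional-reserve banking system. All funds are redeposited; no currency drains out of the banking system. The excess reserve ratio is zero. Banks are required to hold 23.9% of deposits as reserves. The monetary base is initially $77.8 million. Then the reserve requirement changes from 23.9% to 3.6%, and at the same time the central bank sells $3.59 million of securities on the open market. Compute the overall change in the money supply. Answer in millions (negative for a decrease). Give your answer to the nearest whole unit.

$1736 million

Before: m₁ = 1 / (0.239) ≈ 4.1841, MB₁ = 77.8, so M₁ = 4.1841 × 77.8 ≈ 325.523 million.
After: m₂ = 1 / (0.036) ≈ 27.7778, MB₂ = 77.8 − 3.59 = 74.21, so M₂ = 27.7778 × 74.21 ≈ 2061.3905 million.
ΔM = M₂ − M₁ = 2061.3905 − 325.523 = 1735.8675 million.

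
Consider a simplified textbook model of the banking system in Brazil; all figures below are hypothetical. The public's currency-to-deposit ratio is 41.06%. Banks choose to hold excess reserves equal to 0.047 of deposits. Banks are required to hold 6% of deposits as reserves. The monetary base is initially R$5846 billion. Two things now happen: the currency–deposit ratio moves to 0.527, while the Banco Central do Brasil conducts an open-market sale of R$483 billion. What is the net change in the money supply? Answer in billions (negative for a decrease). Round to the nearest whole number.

Before: m₁ = (1 + 0.4106) / (0.06 + 0.047 + 0.4106) ≈ 2.72527, MB₁ = 5846, so M₁ = 2.72527 × 5846 ≈ 15931.9284 billion.
After: m₂ = (1 + 0.527) / (0.06 + 0.047 + 0.527) ≈ 2.40852, MB₂ = 5846 − 483 = 5363, so M₂ = 2.40852 × 5363 ≈ 12916.8928 billion.
ΔM = M₂ − M₁ = 12916.8928 − 15931.9284 = -3015.0356 billion.

-3015 billion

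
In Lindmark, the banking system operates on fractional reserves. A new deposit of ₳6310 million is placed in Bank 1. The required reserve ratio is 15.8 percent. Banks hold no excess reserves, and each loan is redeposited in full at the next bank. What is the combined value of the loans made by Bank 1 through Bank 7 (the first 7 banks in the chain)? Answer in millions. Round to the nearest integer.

Bank i lends (1 − rr)^i of the original deposit: Bank 1 lends 6310·0.8420 = 5313.0200, Bank 2 lends 6310·0.8420² ≈ 4473.5628, and so on.
Summing a geometric series: total = 6310·[0.8420·(1 − 0.8420^7) / (1 − 0.8420)] ≈ 23537.2237 million.

₳23537 million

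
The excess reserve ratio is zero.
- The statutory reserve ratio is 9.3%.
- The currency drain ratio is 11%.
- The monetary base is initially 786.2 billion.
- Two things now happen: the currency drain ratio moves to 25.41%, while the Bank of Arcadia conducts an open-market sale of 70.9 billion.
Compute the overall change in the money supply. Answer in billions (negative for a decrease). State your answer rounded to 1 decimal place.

Before: m₁ = (1 + 0.11) / (0.093 + 0.11) ≈ 5.46798, MB₁ = 786.2, so M₁ = 5.46798 × 786.2 ≈ 4298.9259 billion.
After: m₂ = (1 + 0.2541) / (0.093 + 0.2541) ≈ 3.61308, MB₂ = 786.2 − 70.9 = 715.3, so M₂ = 3.61308 × 715.3 ≈ 2584.4361 billion.
ΔM = M₂ − M₁ = 2584.4361 − 4298.9259 = -1714.4898 billion.

-1714.5 billion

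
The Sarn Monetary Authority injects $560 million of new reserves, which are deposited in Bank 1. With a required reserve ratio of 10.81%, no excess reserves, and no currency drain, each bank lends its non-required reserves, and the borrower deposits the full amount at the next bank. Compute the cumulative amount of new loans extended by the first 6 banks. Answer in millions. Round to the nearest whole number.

$2295 million

Bank i lends (1 − rr)^i of the original deposit: Bank 1 lends 560·0.8919 = 499.4640, Bank 2 lends 560·0.8919² ≈ 445.4719, and so on.
Summing a geometric series: total = 560·[0.8919·(1 − 0.8919^6) / (1 − 0.8919)] ≈ 2294.5719 million.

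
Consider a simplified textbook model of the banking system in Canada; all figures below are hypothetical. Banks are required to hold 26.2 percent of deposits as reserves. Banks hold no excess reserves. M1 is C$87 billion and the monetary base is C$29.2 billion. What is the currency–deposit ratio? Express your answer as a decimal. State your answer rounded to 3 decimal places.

Using m = M/MB = 87/29.2 ≈ 2.979452. From m = (1 + c)/(c + rr + e), rearranging gives 1 + c = m·(c + rr + e), so c·(1 − m) = m·(rr + e) − 1.
Hence c = [m·(rr + e) − 1]/(1 − m) = [2.979452 × (0.262 + 0) − 1] / (1 − 2.979452) ≈ 0.110830.

0.111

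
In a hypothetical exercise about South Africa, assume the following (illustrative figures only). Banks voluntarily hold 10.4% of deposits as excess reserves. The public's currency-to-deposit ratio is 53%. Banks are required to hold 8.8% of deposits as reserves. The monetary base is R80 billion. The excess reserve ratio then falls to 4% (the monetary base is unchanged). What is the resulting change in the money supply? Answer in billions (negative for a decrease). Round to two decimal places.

R16.49 billion

Initially m₁ = (1 + 0.53) / (0.088 + 0.104 + 0.53) ≈ 2.11911, so M₁ = 2.11911 × 80 = 169.5288 billion.
After the change m₂ = (1 + 0.53) / (0.088 + 0.04 + 0.53) ≈ 2.32523, so M₂ = 2.32523 × 80 = 186.0184 billion.
ΔM = M₂ − M₁ = 186.0184 − 169.5288 = 16.4896 billion.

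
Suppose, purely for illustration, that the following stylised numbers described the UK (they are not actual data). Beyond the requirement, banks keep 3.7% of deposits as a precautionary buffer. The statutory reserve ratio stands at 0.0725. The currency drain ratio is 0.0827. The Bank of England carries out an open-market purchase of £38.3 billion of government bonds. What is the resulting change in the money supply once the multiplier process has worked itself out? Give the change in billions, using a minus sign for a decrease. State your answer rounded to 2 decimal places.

£215.75 billion

The money multiplier is m = (1 + c) / (rr + e + c) = (1 + 0.0827) / (0.0725 + 0.037 + 0.0827) ≈ 5.63319.
The purchase adds 38.3 billion of base, so ΔM = m × ΔMB = 5.63319 × (+38.3) ≈ 215.7512 billion.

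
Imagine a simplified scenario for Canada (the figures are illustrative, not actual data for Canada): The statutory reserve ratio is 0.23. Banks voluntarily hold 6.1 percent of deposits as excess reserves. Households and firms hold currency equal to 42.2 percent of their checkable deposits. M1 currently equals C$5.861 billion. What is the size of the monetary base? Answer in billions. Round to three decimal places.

C$2.939 billion

The money multiplier is m = (1 + c) / (rr + e + c) = (1 + 0.422) / (0.23 + 0.061 + 0.422) ≈ 1.99439.
MB = M / m = 5.861 / 1.99439 ≈ 2.9387 billion.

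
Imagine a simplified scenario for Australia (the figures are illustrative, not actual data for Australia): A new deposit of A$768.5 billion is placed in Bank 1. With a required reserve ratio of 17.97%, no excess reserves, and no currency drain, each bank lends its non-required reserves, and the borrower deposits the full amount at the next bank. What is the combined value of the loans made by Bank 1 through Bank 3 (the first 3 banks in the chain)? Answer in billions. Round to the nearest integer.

A$1572 billion

Bank i lends (1 − rr)^i of the original deposit: Bank 1 lends 768.5·0.8203 ≈ 630.4006, Bank 2 lends 768.5·0.8203² ≈ 517.1176, and so on.
Summing a geometric series: total = 768.5·[0.8203·(1 − 0.8203^3) / (1 − 0.8203)] ≈ 1571.7097 billion.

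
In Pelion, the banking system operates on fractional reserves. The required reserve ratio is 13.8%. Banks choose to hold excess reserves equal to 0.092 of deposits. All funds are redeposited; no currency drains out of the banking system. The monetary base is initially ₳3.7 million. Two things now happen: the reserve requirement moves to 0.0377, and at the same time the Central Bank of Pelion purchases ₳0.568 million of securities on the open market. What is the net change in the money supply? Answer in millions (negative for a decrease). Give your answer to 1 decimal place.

Before: m₁ = 1 / (0.138 + 0.092) ≈ 4.3478, MB₁ = 3.7, so M₁ = 4.3478 × 3.7 ≈ 16.0869 million.
After: m₂ = 1 / (0.0377 + 0.092) ≈ 7.7101, MB₂ = 3.7 + 0.568 = 4.268, so M₂ = 7.7101 × 4.268 ≈ 32.9067 million.
ΔM = M₂ − M₁ = 32.9067 − 16.0869 = 16.8198 million.

₳16.8 million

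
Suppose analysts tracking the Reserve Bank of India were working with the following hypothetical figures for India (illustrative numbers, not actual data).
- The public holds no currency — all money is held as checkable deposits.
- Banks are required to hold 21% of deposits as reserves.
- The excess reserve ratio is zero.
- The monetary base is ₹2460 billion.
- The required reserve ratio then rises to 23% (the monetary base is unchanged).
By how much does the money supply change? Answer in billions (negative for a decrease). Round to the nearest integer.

Initially m₁ = 1 / (0.21) ≈ 4.76190, so M₁ = 4.76190 × 2460 = 11714.274 billion.
After the change m₂ = 1 / (0.23) ≈ 4.34783, so M₂ = 4.34783 × 2460 = 10695.6618 billion.
ΔM = M₂ − M₁ = 10695.6618 − 11714.274 = -1018.6122 billion.

-1019 billion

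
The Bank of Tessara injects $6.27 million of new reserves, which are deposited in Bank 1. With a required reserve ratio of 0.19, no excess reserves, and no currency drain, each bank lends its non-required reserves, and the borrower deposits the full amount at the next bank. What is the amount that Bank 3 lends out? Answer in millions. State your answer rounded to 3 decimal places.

Each bank lends a fraction (1 − rr) = 0.8100 of the deposit it receives, so Bank 3 receives 6.27·0.8100^2 and lends 6.27·0.8100^3 ≈ 3.3321 million.

$3.332 million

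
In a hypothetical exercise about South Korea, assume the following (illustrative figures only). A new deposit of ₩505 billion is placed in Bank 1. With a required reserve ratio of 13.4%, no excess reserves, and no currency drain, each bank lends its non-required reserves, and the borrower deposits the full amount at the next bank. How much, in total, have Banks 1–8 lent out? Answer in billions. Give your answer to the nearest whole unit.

Bank i lends (1 − rr)^i of the original deposit: Bank 1 lends 505·0.8660 = 437.3300, Bank 2 lends 505·0.8660² ≈ 378.7278, and so on.
Summing a geometric series: total = 505·[0.8660·(1 − 0.8660^8) / (1 − 0.8660)] ≈ 2231.2576 billion.

₩2231 billion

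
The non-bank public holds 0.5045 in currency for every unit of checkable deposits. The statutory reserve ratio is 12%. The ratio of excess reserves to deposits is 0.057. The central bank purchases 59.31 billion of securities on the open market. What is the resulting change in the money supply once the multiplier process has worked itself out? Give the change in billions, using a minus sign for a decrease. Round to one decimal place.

The money multiplier is m = (1 + c) / (rr + e + c) = (1 + 0.5045) / (0.12 + 0.057 + 0.5045) ≈ 2.2076.
The purchase adds 59.31 billion of base, so ΔM = m × ΔMB = 2.2076 × (+59.31) ≈ 130.9328 billion.

130.9 billion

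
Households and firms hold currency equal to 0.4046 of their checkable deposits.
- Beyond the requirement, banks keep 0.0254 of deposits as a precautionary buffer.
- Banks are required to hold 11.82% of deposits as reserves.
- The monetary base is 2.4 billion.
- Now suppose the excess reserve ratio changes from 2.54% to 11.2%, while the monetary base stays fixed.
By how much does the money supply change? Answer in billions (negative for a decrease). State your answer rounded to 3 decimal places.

-0.839 billion

Initially m₁ = (1 + 0.4046) / (0.1182 + 0.0254 + 0.4046) ≈ 2.56220, so M₁ = 2.56220 × 2.4 ≈ 6.1493 billion.
After the change m₂ = (1 + 0.4046) / (0.1182 + 0.112 + 0.4046) ≈ 2.21267, so M₂ = 2.21267 × 2.4 ≈ 5.3104 billion.
ΔM = M₂ − M₁ = 5.3104 − 6.1493 = -0.8389 billion.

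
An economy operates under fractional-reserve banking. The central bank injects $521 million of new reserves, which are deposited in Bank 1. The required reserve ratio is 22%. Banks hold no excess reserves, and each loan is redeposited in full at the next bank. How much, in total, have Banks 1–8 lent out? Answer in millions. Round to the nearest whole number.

Bank i lends (1 − rr)^i of the original deposit: Bank 1 lends 521·0.7800 = 406.3800, Bank 2 lends 521·0.7800² = 316.9764, and so on.
Summing a geometric series: total = 521·[0.7800·(1 − 0.7800^8) / (1 − 0.7800)] ≈ 1594.0968 million.

$1594 million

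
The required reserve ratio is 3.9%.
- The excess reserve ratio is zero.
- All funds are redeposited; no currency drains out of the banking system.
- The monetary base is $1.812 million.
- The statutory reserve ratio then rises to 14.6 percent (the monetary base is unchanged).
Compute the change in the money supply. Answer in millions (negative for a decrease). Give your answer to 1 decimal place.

-34.1 million

Initially m₁ = 1 / (0.039) ≈ 25.6410, so M₁ = 25.6410 × 1.812 ≈ 46.4615 million.
After the change m₂ = 1 / (0.146) ≈ 6.8493, so M₂ = 6.8493 × 1.812 ≈ 12.4109 million.
ΔM = M₂ − M₁ = 12.4109 − 46.4615 = -34.0506 million.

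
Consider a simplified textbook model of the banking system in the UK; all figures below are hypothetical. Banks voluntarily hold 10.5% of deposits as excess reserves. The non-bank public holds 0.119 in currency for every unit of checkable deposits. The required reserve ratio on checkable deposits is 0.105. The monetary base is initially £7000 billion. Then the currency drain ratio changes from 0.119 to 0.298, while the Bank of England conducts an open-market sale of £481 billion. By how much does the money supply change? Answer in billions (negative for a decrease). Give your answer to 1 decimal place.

Before: m₁ = (1 + 0.119) / (0.105 + 0.105 + 0.119) ≈ 3.401216, MB₁ = 7000, so M₁ = 3.401216 × 7000 = 23808.512 billion.
After: m₂ = (1 + 0.298) / (0.105 + 0.105 + 0.298) ≈ 2.555118, MB₂ = 7000 − 481 = 6519, so M₂ = 2.555118 × 6519 ≈ 16656.8142 billion.
ΔM = M₂ − M₁ = 16656.8142 − 23808.512 = -7151.6978 billion.

-7151.7 billion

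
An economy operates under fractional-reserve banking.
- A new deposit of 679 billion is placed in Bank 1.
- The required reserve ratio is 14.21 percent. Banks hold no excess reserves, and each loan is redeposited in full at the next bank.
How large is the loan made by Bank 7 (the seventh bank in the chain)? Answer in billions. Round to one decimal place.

Each bank lends a fraction (1 − rr) = 0.8579 of the deposit it receives, so Bank 7 receives 679·0.8579^6 and lends 679·0.8579^7 ≈ 232.2343 billion.

232.2 billion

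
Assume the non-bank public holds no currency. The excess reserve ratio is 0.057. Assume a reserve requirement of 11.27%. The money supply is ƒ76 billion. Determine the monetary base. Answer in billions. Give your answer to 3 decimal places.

ƒ12.897 billion

The money multiplier is m = 1 / (rr + e) = 1 / (0.1127 + 0.057) ≈ 5.892752.
MB = M / m = 76 / 5.892752 ≈ 12.8972 billion.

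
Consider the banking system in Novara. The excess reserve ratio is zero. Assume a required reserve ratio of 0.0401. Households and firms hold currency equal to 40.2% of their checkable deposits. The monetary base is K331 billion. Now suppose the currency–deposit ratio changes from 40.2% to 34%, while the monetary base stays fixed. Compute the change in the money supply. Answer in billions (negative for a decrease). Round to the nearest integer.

K117 billion

Initially m₁ = (1 + 0.402) / (0.0401 + 0.402) ≈ 3.1712, so M₁ = 3.1712 × 331 = 1049.6672 billion.
After the change m₂ = (1 + 0.34) / (0.0401 + 0.34) ≈ 3.5254, so M₂ = 3.5254 × 331 = 1166.9074 billion.
ΔM = M₂ − M₁ = 1166.9074 − 1049.6672 = 117.2402 billion.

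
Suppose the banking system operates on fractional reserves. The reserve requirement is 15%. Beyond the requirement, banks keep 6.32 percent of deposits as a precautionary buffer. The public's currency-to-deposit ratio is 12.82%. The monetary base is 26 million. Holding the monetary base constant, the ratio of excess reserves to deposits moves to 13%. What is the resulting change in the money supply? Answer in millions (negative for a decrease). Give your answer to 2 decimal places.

-14.06 million

Initially m₁ = (1 + 0.1282) / (0.15 + 0.0632 + 0.1282) ≈ 3.30463, so M₁ = 3.30463 × 26 ≈ 85.9204 million.
After the change m₂ = (1 + 0.1282) / (0.15 + 0.13 + 0.1282) ≈ 2.76384, so M₂ = 2.76384 × 26 ≈ 71.8598 million.
ΔM = M₂ − M₁ = 71.8598 − 85.9204 = -14.0606 million.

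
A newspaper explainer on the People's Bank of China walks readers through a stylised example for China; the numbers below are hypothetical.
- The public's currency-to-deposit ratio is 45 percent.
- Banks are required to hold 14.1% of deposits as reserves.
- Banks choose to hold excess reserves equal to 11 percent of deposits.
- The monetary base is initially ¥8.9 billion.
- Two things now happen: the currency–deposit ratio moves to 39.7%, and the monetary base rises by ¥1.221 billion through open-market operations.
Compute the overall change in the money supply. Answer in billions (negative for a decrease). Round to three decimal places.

¥3.410 billion

Before: m₁ = (1 + 0.45) / (0.141 + 0.11 + 0.45) ≈ 2.068474, MB₁ = 8.9, so M₁ = 2.068474 × 8.9 ≈ 18.4094 billion.
After: m₂ = (1 + 0.397) / (0.141 + 0.11 + 0.397) ≈ 2.155864, MB₂ = 8.9 + 1.221 = 10.121, so M₂ = 2.155864 × 10.121 ≈ 21.8195 billion.
ΔM = M₂ − M₁ = 21.8195 − 18.4094 = 3.4101 billion.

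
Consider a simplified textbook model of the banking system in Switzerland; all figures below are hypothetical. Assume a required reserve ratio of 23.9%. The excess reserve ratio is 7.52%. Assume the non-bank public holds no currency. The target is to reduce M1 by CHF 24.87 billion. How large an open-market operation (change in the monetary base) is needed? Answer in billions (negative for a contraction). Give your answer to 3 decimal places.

-7.814 billion

The money multiplier is m = 1 / (rr + e) = 1 / (0.239 + 0.0752) ≈ 3.182686.
ΔMB = ΔM / m = (−24.87) / 3.182686 ≈ -7.8142 billion.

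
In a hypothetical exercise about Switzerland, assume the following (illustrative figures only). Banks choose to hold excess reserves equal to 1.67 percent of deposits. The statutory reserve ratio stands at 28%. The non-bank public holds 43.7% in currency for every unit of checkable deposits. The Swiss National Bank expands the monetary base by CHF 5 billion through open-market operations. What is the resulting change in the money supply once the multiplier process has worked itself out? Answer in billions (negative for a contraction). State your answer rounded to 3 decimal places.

CHF 9.793 billion

The money multiplier is m = (1 + c) / (rr + e + c) = (1 + 0.437) / (0.28 + 0.0167 + 0.437) ≈ 1.95857.
The purchase adds 5 billion of base, so ΔM = m × ΔMB = 1.95857 × (+5) ≈ 9.7928 billion.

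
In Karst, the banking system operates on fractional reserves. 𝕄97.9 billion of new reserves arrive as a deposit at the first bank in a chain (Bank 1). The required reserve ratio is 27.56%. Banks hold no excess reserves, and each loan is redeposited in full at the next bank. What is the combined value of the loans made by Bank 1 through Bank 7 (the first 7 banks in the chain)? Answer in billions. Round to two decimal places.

𝕄230.39 billion

Bank i lends (1 − rr)^i of the original deposit: Bank 1 lends 97.9·0.7244 ≈ 70.9188, Bank 2 lends 97.9·0.7244² ≈ 51.3735, and so on.
Summing a geometric series: total = 97.9·[0.7244·(1 − 0.7244^7) / (1 − 0.7244)] ≈ 230.3891 billion.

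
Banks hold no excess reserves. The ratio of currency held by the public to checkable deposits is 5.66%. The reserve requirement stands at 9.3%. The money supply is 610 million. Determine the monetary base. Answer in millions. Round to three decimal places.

86.368 million

The money multiplier is m = (1 + c) / (rr + c) = (1 + 0.0566) / (0.093 + 0.0566) ≈ 7.0628342.
MB = M / m = 610 / 7.0628342 ≈ 86.3676 million.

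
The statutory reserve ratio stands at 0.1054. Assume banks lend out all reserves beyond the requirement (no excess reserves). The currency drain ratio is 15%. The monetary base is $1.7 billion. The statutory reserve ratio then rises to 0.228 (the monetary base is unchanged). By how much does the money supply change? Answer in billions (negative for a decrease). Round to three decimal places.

Initially m₁ = (1 + 0.15) / (0.1054 + 0.15) ≈ 4.50274, so M₁ = 4.50274 × 1.7 ≈ 7.6547 billion.
After the change m₂ = (1 + 0.15) / (0.228 + 0.15) ≈ 3.04233, so M₂ = 3.04233 × 1.7 ≈ 5.172 billion.
ΔM = M₂ − M₁ = 5.172 − 7.6547 = -2.4827 billion.

-2.483 billion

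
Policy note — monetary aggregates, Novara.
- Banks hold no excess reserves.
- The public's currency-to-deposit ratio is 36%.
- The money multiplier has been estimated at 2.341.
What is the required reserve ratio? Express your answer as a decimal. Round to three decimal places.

0.221

Using m = 2.341. Since m = (1 + c)/(c + rr + e), the denominator satisfies c + rr + e = (1 + c)/m = (1 + 0.36) / 2.341 ≈ 0.580948.
With c = 0.36 and e = 0, the required reserve ratio is 0.580948 − 0.36 − 0 = 0.220948.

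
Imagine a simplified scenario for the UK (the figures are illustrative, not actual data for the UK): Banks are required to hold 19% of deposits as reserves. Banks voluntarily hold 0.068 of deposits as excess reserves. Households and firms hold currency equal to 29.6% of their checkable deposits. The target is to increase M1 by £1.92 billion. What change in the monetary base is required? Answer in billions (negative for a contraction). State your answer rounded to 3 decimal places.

The money multiplier is m = (1 + c) / (rr + e + c) = (1 + 0.296) / (0.19 + 0.068 + 0.296) ≈ 2.33935.
ΔMB = ΔM / m = (+1.92) / 2.33935 ≈ 0.8207 billion.

£0.821 billion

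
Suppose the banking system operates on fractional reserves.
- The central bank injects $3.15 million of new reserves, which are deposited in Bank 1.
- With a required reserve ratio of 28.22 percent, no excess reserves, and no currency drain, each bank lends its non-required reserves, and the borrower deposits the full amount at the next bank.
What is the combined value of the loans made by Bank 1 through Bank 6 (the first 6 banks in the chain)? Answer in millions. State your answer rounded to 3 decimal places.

$6.916 million

Bank i lends (1 − rr)^i of the original deposit: Bank 1 lends 3.15·0.7178 ≈ 2.2611, Bank 2 lends 3.15·0.7178² ≈ 1.6230, and so on.
Summing a geometric series: total = 3.15·[0.7178·(1 − 0.7178^6) / (1 − 0.7178)] ≈ 6.9164 million.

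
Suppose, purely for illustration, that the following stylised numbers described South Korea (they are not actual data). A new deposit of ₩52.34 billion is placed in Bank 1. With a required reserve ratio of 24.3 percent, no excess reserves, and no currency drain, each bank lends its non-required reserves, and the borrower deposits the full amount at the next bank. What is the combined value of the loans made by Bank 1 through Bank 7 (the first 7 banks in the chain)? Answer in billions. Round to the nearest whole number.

₩140 billion

Bank i lends (1 − rr)^i of the original deposit: Bank 1 lends 52.34·0.7570 ≈ 39.6214, Bank 2 lends 52.34·0.7570² ≈ 29.9934, and so on.
Summing a geometric series: total = 52.34·[0.7570·(1 − 0.7570^7) / (1 − 0.7570)] ≈ 139.8239 billion.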